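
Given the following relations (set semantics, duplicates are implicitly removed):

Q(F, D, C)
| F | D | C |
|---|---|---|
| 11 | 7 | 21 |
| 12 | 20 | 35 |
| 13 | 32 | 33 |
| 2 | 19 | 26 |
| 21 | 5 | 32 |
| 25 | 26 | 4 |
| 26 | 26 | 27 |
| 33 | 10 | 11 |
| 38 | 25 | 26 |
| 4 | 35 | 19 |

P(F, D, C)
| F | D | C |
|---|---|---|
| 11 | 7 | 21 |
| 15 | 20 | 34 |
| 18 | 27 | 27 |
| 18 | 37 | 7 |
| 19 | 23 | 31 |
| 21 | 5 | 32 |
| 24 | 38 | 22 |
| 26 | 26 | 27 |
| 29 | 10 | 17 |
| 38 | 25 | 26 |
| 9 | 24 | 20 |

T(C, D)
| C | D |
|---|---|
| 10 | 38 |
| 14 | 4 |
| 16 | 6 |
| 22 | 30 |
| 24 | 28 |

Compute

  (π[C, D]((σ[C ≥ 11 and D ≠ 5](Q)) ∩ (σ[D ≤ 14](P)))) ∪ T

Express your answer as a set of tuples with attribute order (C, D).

{(10, 38), (14, 4), (16, 6), (21, 7), (22, 30), (24, 28)}

Filtering on C ≥ 11 and D ≠ 5 leaves {(11, 7, 21), (12, 20, 35), (13, 32, 33), (2, 19, 26), (26, 26, 27), (33, 10, 11), (38, 25, 26), (4, 35, 19)}.
Filtering on D ≤ 14 leaves {(11, 7, 21), (21, 5, 32), (29, 10, 17)}.
Taking the intersection: {(11, 7, 21)}
π[C, D]: project onto (C, D) → {(21, 7)}
Taking the union: {(10, 38), (14, 4), (16, 6), (21, 7), (22, 30), (24, 28)}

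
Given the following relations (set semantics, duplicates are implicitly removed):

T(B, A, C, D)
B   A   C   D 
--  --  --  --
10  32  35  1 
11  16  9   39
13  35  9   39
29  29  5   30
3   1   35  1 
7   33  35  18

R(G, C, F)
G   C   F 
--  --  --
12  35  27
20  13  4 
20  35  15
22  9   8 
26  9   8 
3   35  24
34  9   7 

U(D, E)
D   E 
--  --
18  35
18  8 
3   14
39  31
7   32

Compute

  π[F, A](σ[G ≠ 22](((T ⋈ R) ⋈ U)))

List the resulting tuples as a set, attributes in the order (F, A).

{(15, 33), (24, 33), (27, 33), (7, 16), (7, 35), (8, 16), (8, 35)}

Natural join on C: {(10, 32, 35, 1, 12, 27), (10, 32, 35, 1, 20, 15), (10, 32, 35, 1, 3, 24), (11, 16, 9, 39, 22, 8), (11, 16, 9, 39, 26, 8), (11, 16, 9, 39, 34, 7), (13, 35, 9, 39, 22, 8), (13, 35, 9, 39, 26, 8), (13, 35, 9, 39, 34, 7), (3, 1, 35, 1, 12, 27), (3, 1, 35, 1, 20, 15), (3, 1, 35, 1, 3, 24), (7, 33, 35, 18, 12, 27), (7, 33, 35, 18, 20, 15), (7, 33, 35, 18, 3, 24)}
Natural join on D: {(11, 16, 9, 39, 22, 8, 31), (11, 16, 9, 39, 26, 8, 31), (11, 16, 9, 39, 34, 7, 31), (13, 35, 9, 39, 22, 8, 31), (13, 35, 9, 39, 26, 8, 31), (13, 35, 9, 39, 34, 7, 31), (7, 33, 35, 18, 12, 27, 35), (7, 33, 35, 18, 12, 27, 8), (7, 33, 35, 18, 20, 15, 35), (7, 33, 35, 18, 20, 15, 8), (7, 33, 35, 18, 3, 24, 35), (7, 33, 35, 18, 3, 24, 8)}
σ[G ≠ 22]: keep tuples satisfying G ≠ 22 → {(11, 16, 9, 39, 26, 8, 31), (11, 16, 9, 39, 34, 7, 31), (13, 35, 9, 39, 26, 8, 31), (13, 35, 9, 39, 34, 7, 31), (7, 33, 35, 18, 12, 27, 35), (7, 33, 35, 18, 12, 27, 8), (7, 33, 35, 18, 20, 15, 35), (7, 33, 35, 18, 20, 15, 8), (7, 33, 35, 18, 3, 24, 35), (7, 33, 35, 18, 3, 24, 8)}
Projecting to F, A (3 duplicate(s) eliminated): {(15, 33), (24, 33), (27, 33), (7, 16), (7, 35), (8, 16), (8, 35)}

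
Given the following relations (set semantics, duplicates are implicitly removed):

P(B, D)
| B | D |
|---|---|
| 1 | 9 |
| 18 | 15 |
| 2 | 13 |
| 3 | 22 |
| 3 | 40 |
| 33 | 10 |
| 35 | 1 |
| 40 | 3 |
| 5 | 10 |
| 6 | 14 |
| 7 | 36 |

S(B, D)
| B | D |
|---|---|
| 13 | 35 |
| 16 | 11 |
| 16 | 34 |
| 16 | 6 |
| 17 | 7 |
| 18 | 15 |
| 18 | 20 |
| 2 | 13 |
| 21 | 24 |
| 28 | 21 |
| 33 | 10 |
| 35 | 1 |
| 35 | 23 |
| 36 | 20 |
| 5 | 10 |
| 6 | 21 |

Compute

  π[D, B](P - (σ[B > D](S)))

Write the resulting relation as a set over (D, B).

Apply σ_{B > D}; surviving tuples: {(16, 11), (16, 6), (17, 7), (18, 15), (28, 21), (33, 10), (35, 1), (35, 23), (36, 20)}
Taking the difference: {(1, 9), (2, 13), (3, 22), (3, 40), (40, 3), (5, 10), (6, 14), (7, 36)}
Projecting to D, B: {(10, 5), (13, 2), (14, 6), (22, 3), (3, 40), (36, 7), (40, 3), (9, 1)}

{(10, 5), (13, 2), (14, 6), (22, 3), (3, 40), (36, 7), (40, 3), (9, 1)}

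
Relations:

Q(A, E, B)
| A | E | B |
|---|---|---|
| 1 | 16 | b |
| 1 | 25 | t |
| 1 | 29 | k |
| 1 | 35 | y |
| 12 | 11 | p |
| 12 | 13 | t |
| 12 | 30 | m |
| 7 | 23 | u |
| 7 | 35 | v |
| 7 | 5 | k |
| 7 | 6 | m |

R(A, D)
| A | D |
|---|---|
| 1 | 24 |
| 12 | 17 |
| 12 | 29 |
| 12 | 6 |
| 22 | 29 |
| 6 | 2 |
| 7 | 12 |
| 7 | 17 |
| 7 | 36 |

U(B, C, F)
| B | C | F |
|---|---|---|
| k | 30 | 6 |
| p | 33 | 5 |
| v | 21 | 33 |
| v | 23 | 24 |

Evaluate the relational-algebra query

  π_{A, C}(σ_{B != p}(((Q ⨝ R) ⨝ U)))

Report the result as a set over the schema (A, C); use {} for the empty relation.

Q ⋈ R (natural join on A): {(1, 16, b, 24), (1, 25, t, 24), (1, 29, k, 24), (1, 35, y, 24), (12, 11, p, 17), (12, 11, p, 29), (12, 11, p, 6), (12, 13, t, 17), (12, 13, t, 29), (12, 13, t, 6), (12, 30, m, 17), (12, 30, m, 29), (12, 30, m, 6), (7, 23, u, 12), (7, 23, u, 17), (7, 23, u, 36), (7, 35, v, 12), (7, 35, v, 17), (7, 35, v, 36), (7, 5, k, 12), (7, 5, k, 17), (7, 5, k, 36), (7, 6, m, 12), (7, 6, m, 17), (7, 6, m, 36)}
(Q ⨝ R) ⋈ U (natural join on B): {(1, 29, k, 24, 30, 6), (12, 11, p, 17, 33, 5), (12, 11, p, 29, 33, 5), (12, 11, p, 6, 33, 5), (7, 35, v, 12, 21, 33), (7, 35, v, 12, 23, 24), (7, 35, v, 17, 21, 33), (7, 35, v, 17, 23, 24), (7, 35, v, 36, 21, 33), (7, 35, v, 36, 23, 24), (7, 5, k, 12, 30, 6), (7, 5, k, 17, 30, 6), (7, 5, k, 36, 30, 6)}
Selection B != p: {(1, 29, k, 24, 30, 6), (7, 35, v, 12, 21, 33), (7, 35, v, 12, 23, 24), (7, 35, v, 17, 21, 33), (7, 35, v, 17, 23, 24), (7, 35, v, 36, 21, 33), (7, 35, v, 36, 23, 24), (7, 5, k, 12, 30, 6), (7, 5, k, 17, 30, 6), (7, 5, k, 36, 30, 6)}
Keep only column(s) A, C (6 duplicate(s) eliminated): {(1, 30), (7, 21), (7, 23), (7, 30)}

{(1, 30), (7, 21), (7, 23), (7, 30)}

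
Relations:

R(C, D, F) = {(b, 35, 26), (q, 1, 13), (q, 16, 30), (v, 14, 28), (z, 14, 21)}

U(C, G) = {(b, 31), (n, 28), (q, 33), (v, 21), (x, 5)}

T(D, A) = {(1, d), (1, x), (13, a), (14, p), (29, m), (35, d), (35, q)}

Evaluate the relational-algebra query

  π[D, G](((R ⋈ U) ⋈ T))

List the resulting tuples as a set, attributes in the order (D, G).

{(1, 33), (14, 21), (35, 31)}

R ⋈ U (natural join on C): {(b, 35, 26, 31), (q, 1, 13, 33), (q, 16, 30, 33), (v, 14, 28, 21)}
(R ⋈ U) ⋈ T (natural join on D): {(b, 35, 26, 31, d), (b, 35, 26, 31, q), (q, 1, 13, 33, d), (q, 1, 13, 33, x), (v, 14, 28, 21, p)}
Projecting to D, G (2 duplicate(s) eliminated): {(1, 33), (14, 21), (35, 31)}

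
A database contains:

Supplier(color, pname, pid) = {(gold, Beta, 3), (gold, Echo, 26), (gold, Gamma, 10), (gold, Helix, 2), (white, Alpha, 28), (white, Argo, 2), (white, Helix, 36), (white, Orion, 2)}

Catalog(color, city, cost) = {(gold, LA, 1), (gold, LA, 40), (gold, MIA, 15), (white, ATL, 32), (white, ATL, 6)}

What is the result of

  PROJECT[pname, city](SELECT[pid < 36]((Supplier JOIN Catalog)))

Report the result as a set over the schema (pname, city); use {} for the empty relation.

{(Alpha, ATL), (Argo, ATL), (Beta, LA), (Beta, MIA), (Echo, LA), (Echo, MIA), (Gamma, LA), (Gamma, MIA), (Helix, LA), (Helix, MIA), (Orion, ATL)}

Supplier ⋈ Catalog (natural join on color): {(gold, Beta, 3, LA, 1), (gold, Beta, 3, LA, 40), (gold, Beta, 3, MIA, 15), (gold, Echo, 26, LA, 1), (gold, Echo, 26, LA, 40), (gold, Echo, 26, MIA, 15), (gold, Gamma, 10, LA, 1), (gold, Gamma, 10, LA, 40), (gold, Gamma, 10, MIA, 15), (gold, Helix, 2, LA, 1), (gold, Helix, 2, LA, 40), (gold, Helix, 2, MIA, 15), (white, Alpha, 28, ATL, 32), (white, Alpha, 28, ATL, 6), (white, Argo, 2, ATL, 32), (white, Argo, 2, ATL, 6), (white, Helix, 36, ATL, 32), (white, Helix, 36, ATL, 6), (white, Orion, 2, ATL, 32), (white, Orion, 2, ATL, 6)}
Selection pid < 36: {(gold, Beta, 3, LA, 1), (gold, Beta, 3, LA, 40), (gold, Beta, 3, MIA, 15), (gold, Echo, 26, LA, 1), (gold, Echo, 26, LA, 40), (gold, Echo, 26, MIA, 15), (gold, Gamma, 10, LA, 1), (gold, Gamma, 10, LA, 40), (gold, Gamma, 10, MIA, 15), (gold, Helix, 2, LA, 1), (gold, Helix, 2, LA, 40), (gold, Helix, 2, MIA, 15), (white, Alpha, 28, ATL, 32), (white, Alpha, 28, ATL, 6), (white, Argo, 2, ATL, 32), (white, Argo, 2, ATL, 6), (white, Orion, 2, ATL, 32), (white, Orion, 2, ATL, 6)}
π[pname, city]: project onto (pname, city) (7 duplicate(s) eliminated) → {(Alpha, ATL), (Argo, ATL), (Beta, LA), (Beta, MIA), (Echo, LA), (Echo, MIA), (Gamma, LA), (Gamma, MIA), (Helix, LA), (Helix, MIA), (Orion, ATL)}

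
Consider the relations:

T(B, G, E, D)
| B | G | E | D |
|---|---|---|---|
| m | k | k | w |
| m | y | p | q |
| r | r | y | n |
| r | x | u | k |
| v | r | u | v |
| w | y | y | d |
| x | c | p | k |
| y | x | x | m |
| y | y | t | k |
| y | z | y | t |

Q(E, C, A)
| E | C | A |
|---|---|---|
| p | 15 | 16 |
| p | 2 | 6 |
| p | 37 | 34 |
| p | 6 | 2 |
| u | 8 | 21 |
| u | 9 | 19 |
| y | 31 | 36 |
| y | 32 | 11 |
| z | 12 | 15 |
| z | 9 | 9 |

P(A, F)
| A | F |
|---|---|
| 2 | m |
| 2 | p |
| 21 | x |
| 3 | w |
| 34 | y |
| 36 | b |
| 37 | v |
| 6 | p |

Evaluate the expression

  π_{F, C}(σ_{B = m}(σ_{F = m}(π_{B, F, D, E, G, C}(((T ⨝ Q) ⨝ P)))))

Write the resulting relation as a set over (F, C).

Natural join on E: {(m, y, p, q, 15, 16), (m, y, p, q, 2, 6), (m, y, p, q, 37, 34), (m, y, p, q, 6, 2), (r, r, y, n, 31, 36), (r, r, y, n, 32, 11), (r, x, u, k, 8, 21), (r, x, u, k, 9, 19), (v, r, u, v, 8, 21), (v, r, u, v, 9, 19), (w, y, y, d, 31, 36), (w, y, y, d, 32, 11), (x, c, p, k, 15, 16), (x, c, p, k, 2, 6), (x, c, p, k, 37, 34), (x, c, p, k, 6, 2), (y, z, y, t, 31, 36), (y, z, y, t, 32, 11)}
Natural join on A: {(m, y, p, q, 2, 6, p), (m, y, p, q, 37, 34, y), (m, y, p, q, 6, 2, m), (m, y, p, q, 6, 2, p), (r, r, y, n, 31, 36, b), (r, x, u, k, 8, 21, x), (v, r, u, v, 8, 21, x), (w, y, y, d, 31, 36, b), (x, c, p, k, 2, 6, p), (x, c, p, k, 37, 34, y), (x, c, p, k, 6, 2, m), (x, c, p, k, 6, 2, p), (y, z, y, t, 31, 36, b)}
Keep only column(s) B, F, D, E, G, C: {(m, m, q, p, y, 6), (m, p, q, p, y, 2), (m, p, q, p, y, 6), (m, y, q, p, y, 37), (r, b, n, y, r, 31), (r, x, k, u, x, 8), (v, x, v, u, r, 8), (w, b, d, y, y, 31), (x, m, k, p, c, 6), (x, p, k, p, c, 2), (x, p, k, p, c, 6), (x, y, k, p, c, 37), (y, b, t, y, z, 31)}
Selection F = m: {(m, m, q, p, y, 6), (x, m, k, p, c, 6)}
Selection B = m: {(m, m, q, p, y, 6)}
Keep only column(s) F, C: {(m, 6)}

{(m, 6)}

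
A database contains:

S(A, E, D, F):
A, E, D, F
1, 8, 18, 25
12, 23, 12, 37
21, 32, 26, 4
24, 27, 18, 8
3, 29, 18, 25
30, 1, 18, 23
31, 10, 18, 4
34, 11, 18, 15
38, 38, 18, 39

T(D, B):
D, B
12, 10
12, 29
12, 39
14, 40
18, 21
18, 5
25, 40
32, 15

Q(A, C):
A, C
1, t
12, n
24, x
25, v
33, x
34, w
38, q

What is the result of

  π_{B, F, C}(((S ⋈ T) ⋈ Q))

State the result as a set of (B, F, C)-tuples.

{(10, 37, n), (21, 15, w), (21, 25, t), (21, 39, q), (21, 8, x), (29, 37, n), (39, 37, n), (5, 15, w), (5, 25, t), (5, 39, q), (5, 8, x)}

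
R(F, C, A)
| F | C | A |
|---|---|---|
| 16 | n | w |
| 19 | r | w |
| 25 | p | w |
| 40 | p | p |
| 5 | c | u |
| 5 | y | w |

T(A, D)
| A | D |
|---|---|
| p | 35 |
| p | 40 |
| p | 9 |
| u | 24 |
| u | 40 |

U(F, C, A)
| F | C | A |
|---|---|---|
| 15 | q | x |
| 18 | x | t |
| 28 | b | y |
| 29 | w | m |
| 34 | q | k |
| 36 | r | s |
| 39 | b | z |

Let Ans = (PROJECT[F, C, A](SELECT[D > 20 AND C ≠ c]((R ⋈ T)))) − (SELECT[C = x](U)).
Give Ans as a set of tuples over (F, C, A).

{(40, p, p)}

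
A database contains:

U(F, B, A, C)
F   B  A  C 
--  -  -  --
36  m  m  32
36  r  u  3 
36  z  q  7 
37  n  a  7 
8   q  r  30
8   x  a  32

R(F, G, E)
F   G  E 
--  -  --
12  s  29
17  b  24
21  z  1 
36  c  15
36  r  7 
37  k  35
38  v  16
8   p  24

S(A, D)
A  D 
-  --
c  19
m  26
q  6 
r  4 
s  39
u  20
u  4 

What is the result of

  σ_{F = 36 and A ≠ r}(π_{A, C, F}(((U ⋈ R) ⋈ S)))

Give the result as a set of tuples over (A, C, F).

Natural join on F: {(36, m, m, 32, c, 15), (36, m, m, 32, r, 7), (36, r, u, 3, c, 15), (36, r, u, 3, r, 7), (36, z, q, 7, c, 15), (36, z, q, 7, r, 7), (37, n, a, 7, k, 35), (8, q, r, 30, p, 24), (8, x, a, 32, p, 24)}
Natural join on A: {(36, m, m, 32, c, 15, 26), (36, m, m, 32, r, 7, 26), (36, r, u, 3, c, 15, 20), (36, r, u, 3, c, 15, 4), (36, r, u, 3, r, 7, 20), (36, r, u, 3, r, 7, 4), (36, z, q, 7, c, 15, 6), (36, z, q, 7, r, 7, 6), (8, q, r, 30, p, 24, 4)}
Projecting to A, C, F (5 duplicate(s) eliminated): {(m, 32, 36), (q, 7, 36), (r, 30, 8), (u, 3, 36)}
Apply σ_{F = 36 and A ≠ r}; surviving tuples: {(m, 32, 36), (q, 7, 36), (u, 3, 36)}

{(m, 32, 36), (q, 7, 36), (u, 3, 36)}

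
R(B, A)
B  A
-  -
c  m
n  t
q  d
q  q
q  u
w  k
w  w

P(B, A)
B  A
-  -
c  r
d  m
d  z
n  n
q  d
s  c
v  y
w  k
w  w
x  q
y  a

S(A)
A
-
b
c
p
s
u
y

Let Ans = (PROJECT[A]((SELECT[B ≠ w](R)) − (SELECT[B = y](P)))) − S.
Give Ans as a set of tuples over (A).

{d, m, q, t}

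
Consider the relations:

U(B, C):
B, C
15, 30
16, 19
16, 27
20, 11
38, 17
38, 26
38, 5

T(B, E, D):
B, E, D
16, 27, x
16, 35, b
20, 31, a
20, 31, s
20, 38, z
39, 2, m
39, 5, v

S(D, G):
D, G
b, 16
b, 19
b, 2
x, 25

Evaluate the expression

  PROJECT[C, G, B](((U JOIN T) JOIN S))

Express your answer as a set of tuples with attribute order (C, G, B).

{(19, 16, 16), (19, 19, 16), (19, 2, 16), (19, 25, 16), (27, 16, 16), (27, 19, 16), (27, 2, 16), (27, 25, 16)}

U ⋈ T (natural join on B): {(16, 19, 27, x), (16, 19, 35, b), (16, 27, 27, x), (16, 27, 35, b), (20, 11, 31, a), (20, 11, 31, s), (20, 11, 38, z)}
(U JOIN T) ⋈ S (natural join on D): {(16, 19, 27, x, 25), (16, 19, 35, b, 16), (16, 19, 35, b, 19), (16, 19, 35, b, 2), (16, 27, 27, x, 25), (16, 27, 35, b, 16), (16, 27, 35, b, 19), (16, 27, 35, b, 2)}
π_{C, G, B} gives {(19, 16, 16), (19, 19, 16), (19, 2, 16), (19, 25, 16), (27, 16, 16), (27, 19, 16), (27, 2, 16), (27, 25, 16)}.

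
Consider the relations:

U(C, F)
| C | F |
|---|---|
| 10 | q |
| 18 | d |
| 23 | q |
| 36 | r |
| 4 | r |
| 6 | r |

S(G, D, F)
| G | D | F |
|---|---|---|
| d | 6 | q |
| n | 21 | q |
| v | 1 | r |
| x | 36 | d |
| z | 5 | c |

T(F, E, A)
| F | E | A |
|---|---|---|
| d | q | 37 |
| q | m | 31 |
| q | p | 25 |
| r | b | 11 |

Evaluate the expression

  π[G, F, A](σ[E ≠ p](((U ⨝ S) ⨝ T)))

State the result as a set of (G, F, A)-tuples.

{(d, q, 31), (n, q, 31), (v, r, 11), (x, d, 37)}

U ⋈ S (natural join on F): {(10, q, d, 6), (10, q, n, 21), (18, d, x, 36), (23, q, d, 6), (23, q, n, 21), (36, r, v, 1), (4, r, v, 1), (6, r, v, 1)}
(U ⨝ S) ⋈ T (natural join on F): {(10, q, d, 6, m, 31), (10, q, d, 6, p, 25), (10, q, n, 21, m, 31), (10, q, n, 21, p, 25), (18, d, x, 36, q, 37), (23, q, d, 6, m, 31), (23, q, d, 6, p, 25), (23, q, n, 21, m, 31), (23, q, n, 21, p, 25), (36, r, v, 1, b, 11), (4, r, v, 1, b, 11), (6, r, v, 1, b, 11)}
Apply σ_{E ≠ p}; surviving tuples: {(10, q, d, 6, m, 31), (10, q, n, 21, m, 31), (18, d, x, 36, q, 37), (23, q, d, 6, m, 31), (23, q, n, 21, m, 31), (36, r, v, 1, b, 11), (4, r, v, 1, b, 11), (6, r, v, 1, b, 11)}
Keep only column(s) G, F, A (4 duplicate(s) eliminated): {(d, q, 31), (n, q, 31), (v, r, 11), (x, d, 37)}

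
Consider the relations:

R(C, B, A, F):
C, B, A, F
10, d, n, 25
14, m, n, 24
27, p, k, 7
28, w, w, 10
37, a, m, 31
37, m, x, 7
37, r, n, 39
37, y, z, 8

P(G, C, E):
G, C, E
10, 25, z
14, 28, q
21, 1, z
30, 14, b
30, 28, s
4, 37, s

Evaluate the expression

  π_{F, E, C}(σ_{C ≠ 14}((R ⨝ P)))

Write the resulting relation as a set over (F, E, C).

{(10, q, 28), (10, s, 28), (31, s, 37), (39, s, 37), (7, s, 37), (8, s, 37)}

R ⋈ P (natural join on C): {(14, m, n, 24, 30, b), (28, w, w, 10, 14, q), (28, w, w, 10, 30, s), (37, a, m, 31, 4, s), (37, m, x, 7, 4, s), (37, r, n, 39, 4, s), (37, y, z, 8, 4, s)}
Selection C ≠ 14: {(28, w, w, 10, 14, q), (28, w, w, 10, 30, s), (37, a, m, 31, 4, s), (37, m, x, 7, 4, s), (37, r, n, 39, 4, s), (37, y, z, 8, 4, s)}
π[F, E, C]: project onto (F, E, C) → {(10, q, 28), (10, s, 28), (31, s, 37), (39, s, 37), (7, s, 37), (8, s, 37)}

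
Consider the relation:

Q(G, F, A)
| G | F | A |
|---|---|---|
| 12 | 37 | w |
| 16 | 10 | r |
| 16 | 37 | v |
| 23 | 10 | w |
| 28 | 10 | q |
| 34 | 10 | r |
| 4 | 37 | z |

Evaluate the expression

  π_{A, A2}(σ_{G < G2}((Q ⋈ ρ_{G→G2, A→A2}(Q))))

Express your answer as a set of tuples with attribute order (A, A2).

ρ[G→G2, A→A2]: schema becomes (G2, F, A2); tuples unchanged.
Joining Q and ρ_{G→G2, A→A2}(Q) on F yields {(12, 37, w, 12, w), (12, 37, w, 16, v), (12, 37, w, 4, z), (16, 10, r, 16, r), (16, 10, r, 23, w), (16, 10, r, 28, q), (16, 10, r, 34, r), (16, 37, v, 12, w), (16, 37, v, 16, v), (16, 37, v, 4, z), (23, 10, w, 16, r), (23, 10, w, 23, w), (23, 10, w, 28, q), (23, 10, w, 34, r), (28, 10, q, 16, r), (28, 10, q, 23, w), (28, 10, q, 28, q), (28, 10, q, 34, r), (34, 10, r, 16, r), (34, 10, r, 23, w), (34, 10, r, 28, q), (34, 10, r, 34, r), (4, 37, z, 12, w), (4, 37, z, 16, v), (4, 37, z, 4, z)}.
Filtering on G < G2 leaves {(12, 37, w, 16, v), (16, 10, r, 23, w), (16, 10, r, 28, q), (16, 10, r, 34, r), (23, 10, w, 28, q), (23, 10, w, 34, r), (28, 10, q, 34, r), (4, 37, z, 12, w), (4, 37, z, 16, v)}.
Keep only column(s) A, A2: {(q, r), (r, q), (r, r), (r, w), (w, q), (w, r), (w, v), (z, v), (z, w)}

{(q, r), (r, q), (r, r), (r, w), (w, q), (w, r), (w, v), (z, v), (z, w)}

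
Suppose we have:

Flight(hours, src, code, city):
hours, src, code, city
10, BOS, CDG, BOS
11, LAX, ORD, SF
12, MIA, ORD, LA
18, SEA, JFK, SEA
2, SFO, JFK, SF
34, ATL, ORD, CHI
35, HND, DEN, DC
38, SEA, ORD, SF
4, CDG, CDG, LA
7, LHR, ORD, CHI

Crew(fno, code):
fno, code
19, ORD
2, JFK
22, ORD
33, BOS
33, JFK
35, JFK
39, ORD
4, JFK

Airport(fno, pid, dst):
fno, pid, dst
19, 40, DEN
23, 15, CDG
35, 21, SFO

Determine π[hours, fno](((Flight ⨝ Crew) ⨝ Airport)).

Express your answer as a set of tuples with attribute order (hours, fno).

{(11, 19), (12, 19), (18, 35), (2, 35), (34, 19), (38, 19), (7, 19)}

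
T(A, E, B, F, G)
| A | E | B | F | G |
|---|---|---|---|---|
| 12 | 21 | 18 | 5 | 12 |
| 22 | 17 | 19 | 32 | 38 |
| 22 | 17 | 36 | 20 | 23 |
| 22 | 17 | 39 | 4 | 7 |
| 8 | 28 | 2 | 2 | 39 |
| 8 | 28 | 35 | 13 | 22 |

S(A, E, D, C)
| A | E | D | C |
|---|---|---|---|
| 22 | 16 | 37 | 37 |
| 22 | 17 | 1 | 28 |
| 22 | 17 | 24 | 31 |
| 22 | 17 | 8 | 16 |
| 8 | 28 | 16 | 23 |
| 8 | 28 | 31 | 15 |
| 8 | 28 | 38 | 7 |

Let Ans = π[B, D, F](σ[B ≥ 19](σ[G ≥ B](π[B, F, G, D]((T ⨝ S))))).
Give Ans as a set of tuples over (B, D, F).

T ⋈ S (natural join on A, E): {(22, 17, 19, 32, 38, 1, 28), (22, 17, 19, 32, 38, 24, 31), (22, 17, 19, 32, 38, 8, 16), (22, 17, 36, 20, 23, 1, 28), (22, 17, 36, 20, 23, 24, 31), (22, 17, 36, 20, 23, 8, 16), (22, 17, 39, 4, 7, 1, 28), (22, 17, 39, 4, 7, 24, 31), (22, 17, 39, 4, 7, 8, 16), (8, 28, 2, 2, 39, 16, 23), (8, 28, 2, 2, 39, 31, 15), (8, 28, 2, 2, 39, 38, 7), (8, 28, 35, 13, 22, 16, 23), (8, 28, 35, 13, 22, 31, 15), (8, 28, 35, 13, 22, 38, 7)}
π[B, F, G, D]: project onto (B, F, G, D) → {(19, 32, 38, 1), (19, 32, 38, 24), (19, 32, 38, 8), (2, 2, 39, 16), (2, 2, 39, 31), (2, 2, 39, 38), (35, 13, 22, 16), (35, 13, 22, 31), (35, 13, 22, 38), (36, 20, 23, 1), (36, 20, 23, 24), (36, 20, 23, 8), (39, 4, 7, 1), (39, 4, 7, 24), (39, 4, 7, 8)}
Selection G ≥ B: {(19, 32, 38, 1), (19, 32, 38, 24), (19, 32, 38, 8), (2, 2, 39, 16), (2, 2, 39, 31), (2, 2, 39, 38)}
Selection B ≥ 19: {(19, 32, 38, 1), (19, 32, 38, 24), (19, 32, 38, 8)}
π[B, D, F]: project onto (B, D, F) → {(19, 1, 32), (19, 24, 32), (19, 8, 32)}

{(19, 1, 32), (19, 24, 32), (19, 8, 32)}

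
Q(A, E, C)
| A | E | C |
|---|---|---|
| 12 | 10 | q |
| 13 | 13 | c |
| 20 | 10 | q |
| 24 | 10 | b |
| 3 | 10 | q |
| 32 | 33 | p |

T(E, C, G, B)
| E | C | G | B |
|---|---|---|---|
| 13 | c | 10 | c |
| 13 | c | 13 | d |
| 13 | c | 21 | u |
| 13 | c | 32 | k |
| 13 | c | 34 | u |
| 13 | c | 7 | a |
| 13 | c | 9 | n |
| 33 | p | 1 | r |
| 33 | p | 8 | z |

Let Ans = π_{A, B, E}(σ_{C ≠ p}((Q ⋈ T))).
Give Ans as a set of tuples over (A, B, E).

{(13, a, 13), (13, c, 13), (13, d, 13), (13, k, 13), (13, n, 13), (13, u, 13)}

Natural join on E, C: {(13, 13, c, 10, c), (13, 13, c, 13, d), (13, 13, c, 21, u), (13, 13, c, 32, k), (13, 13, c, 34, u), (13, 13, c, 7, a), (13, 13, c, 9, n), (32, 33, p, 1, r), (32, 33, p, 8, z)}
Apply σ_{C ≠ p}; surviving tuples: {(13, 13, c, 10, c), (13, 13, c, 13, d), (13, 13, c, 21, u), (13, 13, c, 32, k), (13, 13, c, 34, u), (13, 13, c, 7, a), (13, 13, c, 9, n)}
π_{A, B, E} gives {(13, a, 13), (13, c, 13), (13, d, 13), (13, k, 13), (13, n, 13), (13, u, 13)} (1 duplicate(s) eliminated).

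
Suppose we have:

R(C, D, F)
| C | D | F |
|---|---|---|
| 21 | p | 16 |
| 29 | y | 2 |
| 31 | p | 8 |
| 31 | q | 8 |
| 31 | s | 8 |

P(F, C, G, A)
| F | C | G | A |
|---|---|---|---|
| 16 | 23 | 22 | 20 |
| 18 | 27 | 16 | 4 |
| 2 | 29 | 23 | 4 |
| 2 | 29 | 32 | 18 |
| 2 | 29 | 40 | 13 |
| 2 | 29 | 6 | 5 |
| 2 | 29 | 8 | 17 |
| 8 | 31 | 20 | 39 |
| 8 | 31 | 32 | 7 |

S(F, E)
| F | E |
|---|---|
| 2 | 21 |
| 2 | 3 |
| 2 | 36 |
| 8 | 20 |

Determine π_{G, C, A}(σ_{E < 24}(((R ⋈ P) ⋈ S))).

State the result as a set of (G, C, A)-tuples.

Joining R and P on C, F yields {(29, y, 2, 23, 4), (29, y, 2, 32, 18), (29, y, 2, 40, 13), (29, y, 2, 6, 5), (29, y, 2, 8, 17), (31, p, 8, 20, 39), (31, p, 8, 32, 7), (31, q, 8, 20, 39), (31, q, 8, 32, 7), (31, s, 8, 20, 39), (31, s, 8, 32, 7)}.
Joining (R ⋈ P) and S on F yields {(29, y, 2, 23, 4, 21), (29, y, 2, 23, 4, 3), (29, y, 2, 23, 4, 36), (29, y, 2, 32, 18, 21), (29, y, 2, 32, 18, 3), (29, y, 2, 32, 18, 36), (29, y, 2, 40, 13, 21), (29, y, 2, 40, 13, 3), (29, y, 2, 40, 13, 36), (29, y, 2, 6, 5, 21), (29, y, 2, 6, 5, 3), (29, y, 2, 6, 5, 36), (29, y, 2, 8, 17, 21), (29, y, 2, 8, 17, 3), (29, y, 2, 8, 17, 36), (31, p, 8, 20, 39, 20), (31, p, 8, 32, 7, 20), (31, q, 8, 20, 39, 20), (31, q, 8, 32, 7, 20), (31, s, 8, 20, 39, 20), (31, s, 8, 32, 7, 20)}.
Selection E < 24: {(29, y, 2, 23, 4, 21), (29, y, 2, 23, 4, 3), (29, y, 2, 32, 18, 21), (29, y, 2, 32, 18, 3), (29, y, 2, 40, 13, 21), (29, y, 2, 40, 13, 3), (29, y, 2, 6, 5, 21), (29, y, 2, 6, 5, 3), (29, y, 2, 8, 17, 21), (29, y, 2, 8, 17, 3), (31, p, 8, 20, 39, 20), (31, p, 8, 32, 7, 20), (31, q, 8, 20, 39, 20), (31, q, 8, 32, 7, 20), (31, s, 8, 20, 39, 20), (31, s, 8, 32, 7, 20)}
π[G, C, A]: project onto (G, C, A) (9 duplicate(s) eliminated) → {(20, 31, 39), (23, 29, 4), (32, 29, 18), (32, 31, 7), (40, 29, 13), (6, 29, 5), (8, 29, 17)}

{(20, 31, 39), (23, 29, 4), (32, 29, 18), (32, 31, 7), (40, 29, 13), (6, 29, 5), (8, 29, 17)}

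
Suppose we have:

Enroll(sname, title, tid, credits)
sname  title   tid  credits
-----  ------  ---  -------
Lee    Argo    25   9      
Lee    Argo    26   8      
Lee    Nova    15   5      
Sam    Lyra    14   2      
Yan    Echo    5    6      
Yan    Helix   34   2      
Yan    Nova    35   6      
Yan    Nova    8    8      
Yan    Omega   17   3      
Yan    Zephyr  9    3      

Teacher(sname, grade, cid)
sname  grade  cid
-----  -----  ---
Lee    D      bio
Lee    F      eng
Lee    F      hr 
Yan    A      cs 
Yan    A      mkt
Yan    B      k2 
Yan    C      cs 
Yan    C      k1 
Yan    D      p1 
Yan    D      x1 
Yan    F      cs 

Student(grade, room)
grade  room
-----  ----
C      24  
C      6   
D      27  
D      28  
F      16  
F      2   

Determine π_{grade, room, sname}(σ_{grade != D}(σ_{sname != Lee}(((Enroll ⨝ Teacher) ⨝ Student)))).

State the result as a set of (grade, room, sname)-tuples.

{(C, 24, Yan), (C, 6, Yan), (F, 16, Yan), (F, 2, Yan)}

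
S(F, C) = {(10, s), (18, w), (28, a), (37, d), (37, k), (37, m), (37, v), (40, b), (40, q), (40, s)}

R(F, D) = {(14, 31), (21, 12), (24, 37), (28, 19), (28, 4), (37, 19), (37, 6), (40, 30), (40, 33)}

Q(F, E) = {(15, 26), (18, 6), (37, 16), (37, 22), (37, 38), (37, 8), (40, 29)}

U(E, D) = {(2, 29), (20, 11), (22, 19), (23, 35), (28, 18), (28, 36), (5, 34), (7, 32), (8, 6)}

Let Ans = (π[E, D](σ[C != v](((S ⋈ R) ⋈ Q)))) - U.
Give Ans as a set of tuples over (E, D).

S ⋈ R (natural join on F): {(28, a, 19), (28, a, 4), (37, d, 19), (37, d, 6), (37, k, 19), (37, k, 6), (37, m, 19), (37, m, 6), (37, v, 19), (37, v, 6), (40, b, 30), (40, b, 33), (40, q, 30), (40, q, 33), (40, s, 30), (40, s, 33)}
(S ⋈ R) ⋈ Q (natural join on F): {(37, d, 19, 16), (37, d, 19, 22), (37, d, 19, 38), (37, d, 19, 8), (37, d, 6, 16), (37, d, 6, 22), (37, d, 6, 38), (37, d, 6, 8), (37, k, 19, 16), (37, k, 19, 22), (37, k, 19, 38), (37, k, 19, 8), (37, k, 6, 16), (37, k, 6, 22), (37, k, 6, 38), (37, k, 6, 8), (37, m, 19, 16), (37, m, 19, 22), (37, m, 19, 38), (37, m, 19, 8), (37, m, 6, 16), (37, m, 6, 22), (37, m, 6, 38), (37, m, 6, 8), (37, v, 19, 16), (37, v, 19, 22), (37, v, 19, 38), (37, v, 19, 8), (37, v, 6, 16), (37, v, 6, 22), (37, v, 6, 38), (37, v, 6, 8), (40, b, 30, 29), (40, b, 33, 29), (40, q, 30, 29), (40, q, 33, 29), (40, s, 30, 29), (40, s, 33, 29)}
Apply σ_{C != v}; surviving tuples: {(37, d, 19, 16), (37, d, 19, 22), (37, d, 19, 38), (37, d, 19, 8), (37, d, 6, 16), (37, d, 6, 22), (37, d, 6, 38), (37, d, 6, 8), (37, k, 19, 16), (37, k, 19, 22), (37, k, 19, 38), (37, k, 19, 8), (37, k, 6, 16), (37, k, 6, 22), (37, k, 6, 38), (37, k, 6, 8), (37, m, 19, 16), (37, m, 19, 22), (37, m, 19, 38), (37, m, 19, 8), (37, m, 6, 16), (37, m, 6, 22), (37, m, 6, 38), (37, m, 6, 8), (40, b, 30, 29), (40, b, 33, 29), (40, q, 30, 29), (40, q, 33, 29), (40, s, 30, 29), (40, s, 33, 29)}
Keep only column(s) E, D (20 duplicate(s) eliminated): {(16, 19), (16, 6), (22, 19), (22, 6), (29, 30), (29, 33), (38, 19), (38, 6), (8, 19), (8, 6)}
Taking the difference: {(16, 19), (16, 6), (22, 6), (29, 30), (29, 33), (38, 19), (38, 6), (8, 19)}

{(16, 19), (16, 6), (22, 6), (29, 30), (29, 33), (38, 19), (38, 6), (8, 19)}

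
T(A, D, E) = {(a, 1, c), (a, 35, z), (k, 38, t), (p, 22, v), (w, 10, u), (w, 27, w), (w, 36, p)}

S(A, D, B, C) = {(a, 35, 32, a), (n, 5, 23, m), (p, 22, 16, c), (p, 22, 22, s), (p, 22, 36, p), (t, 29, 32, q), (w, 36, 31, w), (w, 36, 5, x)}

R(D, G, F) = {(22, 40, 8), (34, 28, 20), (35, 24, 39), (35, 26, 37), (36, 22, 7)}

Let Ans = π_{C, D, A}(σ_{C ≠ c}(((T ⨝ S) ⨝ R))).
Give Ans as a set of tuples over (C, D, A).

Natural join on A, D: {(a, 35, z, 32, a), (p, 22, v, 16, c), (p, 22, v, 22, s), (p, 22, v, 36, p), (w, 36, p, 31, w), (w, 36, p, 5, x)}
Natural join on D: {(a, 35, z, 32, a, 24, 39), (a, 35, z, 32, a, 26, 37), (p, 22, v, 16, c, 40, 8), (p, 22, v, 22, s, 40, 8), (p, 22, v, 36, p, 40, 8), (w, 36, p, 31, w, 22, 7), (w, 36, p, 5, x, 22, 7)}
Filtering on C ≠ c leaves {(a, 35, z, 32, a, 24, 39), (a, 35, z, 32, a, 26, 37), (p, 22, v, 22, s, 40, 8), (p, 22, v, 36, p, 40, 8), (w, 36, p, 31, w, 22, 7), (w, 36, p, 5, x, 22, 7)}.
Keep only column(s) C, D, A (1 duplicate(s) eliminated): {(a, 35, a), (p, 22, p), (s, 22, p), (w, 36, w), (x, 36, w)}

{(a, 35, a), (p, 22, p), (s, 22, p), (w, 36, w), (x, 36, w)}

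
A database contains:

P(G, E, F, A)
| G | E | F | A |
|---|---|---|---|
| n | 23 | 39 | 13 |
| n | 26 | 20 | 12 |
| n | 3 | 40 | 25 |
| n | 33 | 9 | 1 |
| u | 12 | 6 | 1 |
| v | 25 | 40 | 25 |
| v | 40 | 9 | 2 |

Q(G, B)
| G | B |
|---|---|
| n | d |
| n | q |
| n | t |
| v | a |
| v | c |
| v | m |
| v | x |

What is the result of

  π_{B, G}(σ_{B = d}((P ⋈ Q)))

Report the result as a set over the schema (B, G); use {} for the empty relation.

{(d, n)}

Natural join on G: {(n, 23, 39, 13, d), (n, 23, 39, 13, q), (n, 23, 39, 13, t), (n, 26, 20, 12, d), (n, 26, 20, 12, q), (n, 26, 20, 12, t), (n, 3, 40, 25, d), (n, 3, 40, 25, q), (n, 3, 40, 25, t), (n, 33, 9, 1, d), (n, 33, 9, 1, q), (n, 33, 9, 1, t), (v, 25, 40, 25, a), (v, 25, 40, 25, c), (v, 25, 40, 25, m), (v, 25, 40, 25, x), (v, 40, 9, 2, a), (v, 40, 9, 2, c), (v, 40, 9, 2, m), (v, 40, 9, 2, x)}
σ[B = d]: keep tuples satisfying B = d → {(n, 23, 39, 13, d), (n, 26, 20, 12, d), (n, 3, 40, 25, d), (n, 33, 9, 1, d)}
π[B, G]: project onto (B, G) (3 duplicate(s) eliminated) → {(d, n)}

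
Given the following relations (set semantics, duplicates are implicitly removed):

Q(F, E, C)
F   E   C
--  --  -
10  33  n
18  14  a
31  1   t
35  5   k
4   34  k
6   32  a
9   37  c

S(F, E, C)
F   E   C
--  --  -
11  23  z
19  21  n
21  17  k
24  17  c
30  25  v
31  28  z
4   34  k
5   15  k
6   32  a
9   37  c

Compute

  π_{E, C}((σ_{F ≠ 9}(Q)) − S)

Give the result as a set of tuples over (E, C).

{(1, t), (14, a), (33, n), (5, k)}

Apply σ_{F ≠ 9}; surviving tuples: {(10, 33, n), (18, 14, a), (31, 1, t), (35, 5, k), (4, 34, k), (6, 32, a)}
Taking the difference: {(10, 33, n), (18, 14, a), (31, 1, t), (35, 5, k)}
Projecting to E, C: {(1, t), (14, a), (33, n), (5, k)}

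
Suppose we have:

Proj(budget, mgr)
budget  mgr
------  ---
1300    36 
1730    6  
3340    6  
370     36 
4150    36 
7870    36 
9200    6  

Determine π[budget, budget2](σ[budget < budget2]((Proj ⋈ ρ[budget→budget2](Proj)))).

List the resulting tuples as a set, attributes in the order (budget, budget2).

{(1300, 4150), (1300, 7870), (1730, 3340), (1730, 9200), (3340, 9200), (370, 1300), (370, 4150), (370, 7870), (4150, 7870)}

ρ[budget→budget2]: schema becomes (budget2, mgr); tuples unchanged.
Natural join on mgr: {(1300, 36, 1300), (1300, 36, 370), (1300, 36, 4150), (1300, 36, 7870), (1730, 6, 1730), (1730, 6, 3340), (1730, 6, 9200), (3340, 6, 1730), (3340, 6, 3340), (3340, 6, 9200), (370, 36, 1300), (370, 36, 370), (370, 36, 4150), (370, 36, 7870), (4150, 36, 1300), (4150, 36, 370), (4150, 36, 4150), (4150, 36, 7870), (7870, 36, 1300), (7870, 36, 370), (7870, 36, 4150), (7870, 36, 7870), (9200, 6, 1730), (9200, 6, 3340), (9200, 6, 9200)}
σ[budget < budget2]: keep tuples satisfying budget < budget2 → {(1300, 36, 4150), (1300, 36, 7870), (1730, 6, 3340), (1730, 6, 9200), (3340, 6, 9200), (370, 36, 1300), (370, 36, 4150), (370, 36, 7870), (4150, 36, 7870)}
π_{budget, budget2} gives {(1300, 4150), (1300, 7870), (1730, 3340), (1730, 9200), (3340, 9200), (370, 1300), (370, 4150), (370, 7870), (4150, 7870)}.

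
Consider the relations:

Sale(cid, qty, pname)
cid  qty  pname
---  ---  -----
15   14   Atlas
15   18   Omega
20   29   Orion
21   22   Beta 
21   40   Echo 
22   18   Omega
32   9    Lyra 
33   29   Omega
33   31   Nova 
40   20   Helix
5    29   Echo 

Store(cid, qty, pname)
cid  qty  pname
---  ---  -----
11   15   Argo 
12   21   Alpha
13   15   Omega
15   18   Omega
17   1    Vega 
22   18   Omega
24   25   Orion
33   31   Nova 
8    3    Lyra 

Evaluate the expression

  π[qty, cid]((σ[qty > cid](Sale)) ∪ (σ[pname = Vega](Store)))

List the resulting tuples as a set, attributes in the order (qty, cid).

{(1, 17), (18, 15), (22, 21), (29, 20), (29, 5), (40, 21)}

Apply σ_{qty > cid}; surviving tuples: {(15, 18, Omega), (20, 29, Orion), (21, 22, Beta), (21, 40, Echo), (5, 29, Echo)}
Apply σ_{pname = Vega}; surviving tuples: {(17, 1, Vega)}
Union: {(15, 18, Omega), (20, 29, Orion), (21, 22, Beta), (21, 40, Echo), (5, 29, Echo)} with {(17, 1, Vega)} → {(15, 18, Omega), (17, 1, Vega), (20, 29, Orion), (21, 22, Beta), (21, 40, Echo), (5, 29, Echo)}
Projecting to qty, cid: {(1, 17), (18, 15), (22, 21), (29, 20), (29, 5), (40, 21)}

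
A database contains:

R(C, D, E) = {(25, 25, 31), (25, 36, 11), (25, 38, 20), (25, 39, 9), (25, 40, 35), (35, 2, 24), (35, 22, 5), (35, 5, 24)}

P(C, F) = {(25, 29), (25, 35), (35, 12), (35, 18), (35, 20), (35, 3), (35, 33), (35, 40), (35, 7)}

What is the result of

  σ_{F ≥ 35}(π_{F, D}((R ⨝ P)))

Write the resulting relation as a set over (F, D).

{(35, 25), (35, 36), (35, 38), (35, 39), (35, 40), (40, 2), (40, 22), (40, 5)}

Natural join on C: {(25, 25, 31, 29), (25, 25, 31, 35), (25, 36, 11, 29), (25, 36, 11, 35), (25, 38, 20, 29), (25, 38, 20, 35), (25, 39, 9, 29), (25, 39, 9, 35), (25, 40, 35, 29), (25, 40, 35, 35), (35, 2, 24, 12), (35, 2, 24, 18), (35, 2, 24, 20), (35, 2, 24, 3), (35, 2, 24, 33), (35, 2, 24, 40), (35, 2, 24, 7), (35, 22, 5, 12), (35, 22, 5, 18), (35, 22, 5, 20), (35, 22, 5, 3), (35, 22, 5, 33), (35, 22, 5, 40), (35, 22, 5, 7), (35, 5, 24, 12), (35, 5, 24, 18), (35, 5, 24, 20), (35, 5, 24, 3), (35, 5, 24, 33), (35, 5, 24, 40), (35, 5, 24, 7)}
π[F, D]: project onto (F, D) → {(12, 2), (12, 22), (12, 5), (18, 2), (18, 22), (18, 5), (20, 2), (20, 22), (20, 5), (29, 25), (29, 36), (29, 38), (29, 39), (29, 40), (3, 2), (3, 22), (3, 5), (33, 2), (33, 22), (33, 5), (35, 25), (35, 36), (35, 38), (35, 39), (35, 40), (40, 2), (40, 22), (40, 5), (7, 2), (7, 22), (7, 5)}
Selection F ≥ 35: {(35, 25), (35, 36), (35, 38), (35, 39), (35, 40), (40, 2), (40, 22), (40, 5)}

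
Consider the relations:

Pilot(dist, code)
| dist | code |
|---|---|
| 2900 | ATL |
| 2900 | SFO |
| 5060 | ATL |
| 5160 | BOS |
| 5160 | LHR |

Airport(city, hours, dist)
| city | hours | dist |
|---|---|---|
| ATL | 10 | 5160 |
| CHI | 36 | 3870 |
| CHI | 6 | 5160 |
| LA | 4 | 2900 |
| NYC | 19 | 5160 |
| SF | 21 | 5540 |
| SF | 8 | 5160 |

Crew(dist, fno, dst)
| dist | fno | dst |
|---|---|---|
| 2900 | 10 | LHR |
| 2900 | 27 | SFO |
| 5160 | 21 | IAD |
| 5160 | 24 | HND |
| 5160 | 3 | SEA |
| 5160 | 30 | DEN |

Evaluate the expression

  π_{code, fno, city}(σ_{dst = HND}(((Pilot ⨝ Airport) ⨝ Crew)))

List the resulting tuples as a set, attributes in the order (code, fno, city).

{(BOS, 24, ATL), (BOS, 24, CHI), (BOS, 24, NYC), (BOS, 24, SF), (LHR, 24, ATL), (LHR, 24, CHI), (LHR, 24, NYC), (LHR, 24, SF)}

Joining Pilot and Airport on dist yields {(2900, ATL, LA, 4), (2900, SFO, LA, 4), (5160, BOS, ATL, 10), (5160, BOS, CHI, 6), (5160, BOS, NYC, 19), (5160, BOS, SF, 8), (5160, LHR, ATL, 10), (5160, LHR, CHI, 6), (5160, LHR, NYC, 19), (5160, LHR, SF, 8)}.
Joining (Pilot ⨝ Airport) and Crew on dist yields {(2900, ATL, LA, 4, 10, LHR), (2900, ATL, LA, 4, 27, SFO), (2900, SFO, LA, 4, 10, LHR), (2900, SFO, LA, 4, 27, SFO), (5160, BOS, ATL, 10, 21, IAD), (5160, BOS, ATL, 10, 24, HND), (5160, BOS, ATL, 10, 3, SEA), (5160, BOS, ATL, 10, 30, DEN), (5160, BOS, CHI, 6, 21, IAD), (5160, BOS, CHI, 6, 24, HND), (5160, BOS, CHI, 6, 3, SEA), (5160, BOS, CHI, 6, 30, DEN), (5160, BOS, NYC, 19, 21, IAD), (5160, BOS, NYC, 19, 24, HND), (5160, BOS, NYC, 19, 3, SEA), (5160, BOS, NYC, 19, 30, DEN), (5160, BOS, SF, 8, 21, IAD), (5160, BOS, SF, 8, 24, HND), (5160, BOS, SF, 8, 3, SEA), (5160, BOS, SF, 8, 30, DEN), (5160, LHR, ATL, 10, 21, IAD), (5160, LHR, ATL, 10, 24, HND), (5160, LHR, ATL, 10, 3, SEA), (5160, LHR, ATL, 10, 30, DEN), (5160, LHR, CHI, 6, 21, IAD), (5160, LHR, CHI, 6, 24, HND), (5160, LHR, CHI, 6, 3, SEA), (5160, LHR, CHI, 6, 30, DEN), (5160, LHR, NYC, 19, 21, IAD), (5160, LHR, NYC, 19, 24, HND), (5160, LHR, NYC, 19, 3, SEA), (5160, LHR, NYC, 19, 30, DEN), (5160, LHR, SF, 8, 21, IAD), (5160, LHR, SF, 8, 24, HND), (5160, LHR, SF, 8, 3, SEA), (5160, LHR, SF, 8, 30, DEN)}.
Apply σ_{dst = HND}; surviving tuples: {(5160, BOS, ATL, 10, 24, HND), (5160, BOS, CHI, 6, 24, HND), (5160, BOS, NYC, 19, 24, HND), (5160, BOS, SF, 8, 24, HND), (5160, LHR, ATL, 10, 24, HND), (5160, LHR, CHI, 6, 24, HND), (5160, LHR, NYC, 19, 24, HND), (5160, LHR, SF, 8, 24, HND)}
Keep only column(s) code, fno, city: {(BOS, 24, ATL), (BOS, 24, CHI), (BOS, 24, NYC), (BOS, 24, SF), (LHR, 24, ATL), (LHR, 24, CHI), (LHR, 24, NYC), (LHR, 24, SF)}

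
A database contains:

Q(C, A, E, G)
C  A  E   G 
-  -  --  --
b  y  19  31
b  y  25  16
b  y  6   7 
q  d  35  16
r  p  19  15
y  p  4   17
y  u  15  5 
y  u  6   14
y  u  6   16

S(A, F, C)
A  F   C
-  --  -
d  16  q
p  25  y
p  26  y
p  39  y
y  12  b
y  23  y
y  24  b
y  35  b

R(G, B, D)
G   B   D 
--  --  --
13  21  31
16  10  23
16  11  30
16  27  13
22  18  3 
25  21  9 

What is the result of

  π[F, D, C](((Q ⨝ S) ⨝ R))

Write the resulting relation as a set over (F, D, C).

{(12, 13, b), (12, 23, b), (12, 30, b), (16, 13, q), (16, 23, q), (16, 30, q), (24, 13, b), (24, 23, b), (24, 30, b), (35, 13, b), (35, 23, b), (35, 30, b)}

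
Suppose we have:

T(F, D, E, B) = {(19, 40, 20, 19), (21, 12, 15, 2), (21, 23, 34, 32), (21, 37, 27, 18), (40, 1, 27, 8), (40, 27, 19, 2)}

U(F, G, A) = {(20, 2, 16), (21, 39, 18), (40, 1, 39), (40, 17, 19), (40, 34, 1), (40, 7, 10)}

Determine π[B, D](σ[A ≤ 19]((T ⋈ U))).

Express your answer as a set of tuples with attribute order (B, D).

Joining T and U on F yields {(21, 12, 15, 2, 39, 18), (21, 23, 34, 32, 39, 18), (21, 37, 27, 18, 39, 18), (40, 1, 27, 8, 1, 39), (40, 1, 27, 8, 17, 19), (40, 1, 27, 8, 34, 1), (40, 1, 27, 8, 7, 10), (40, 27, 19, 2, 1, 39), (40, 27, 19, 2, 17, 19), (40, 27, 19, 2, 34, 1), (40, 27, 19, 2, 7, 10)}.
Apply σ_{A ≤ 19}; surviving tuples: {(21, 12, 15, 2, 39, 18), (21, 23, 34, 32, 39, 18), (21, 37, 27, 18, 39, 18), (40, 1, 27, 8, 17, 19), (40, 1, 27, 8, 34, 1), (40, 1, 27, 8, 7, 10), (40, 27, 19, 2, 17, 19), (40, 27, 19, 2, 34, 1), (40, 27, 19, 2, 7, 10)}
Keep only column(s) B, D (4 duplicate(s) eliminated): {(18, 37), (2, 12), (2, 27), (32, 23), (8, 1)}

{(18, 37), (2, 12), (2, 27), (32, 23), (8, 1)}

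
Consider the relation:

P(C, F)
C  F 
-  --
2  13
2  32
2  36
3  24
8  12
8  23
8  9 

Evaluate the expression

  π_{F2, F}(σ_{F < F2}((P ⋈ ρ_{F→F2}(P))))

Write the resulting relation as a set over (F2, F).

{(12, 9), (23, 12), (23, 9), (32, 13), (36, 13), (36, 32)}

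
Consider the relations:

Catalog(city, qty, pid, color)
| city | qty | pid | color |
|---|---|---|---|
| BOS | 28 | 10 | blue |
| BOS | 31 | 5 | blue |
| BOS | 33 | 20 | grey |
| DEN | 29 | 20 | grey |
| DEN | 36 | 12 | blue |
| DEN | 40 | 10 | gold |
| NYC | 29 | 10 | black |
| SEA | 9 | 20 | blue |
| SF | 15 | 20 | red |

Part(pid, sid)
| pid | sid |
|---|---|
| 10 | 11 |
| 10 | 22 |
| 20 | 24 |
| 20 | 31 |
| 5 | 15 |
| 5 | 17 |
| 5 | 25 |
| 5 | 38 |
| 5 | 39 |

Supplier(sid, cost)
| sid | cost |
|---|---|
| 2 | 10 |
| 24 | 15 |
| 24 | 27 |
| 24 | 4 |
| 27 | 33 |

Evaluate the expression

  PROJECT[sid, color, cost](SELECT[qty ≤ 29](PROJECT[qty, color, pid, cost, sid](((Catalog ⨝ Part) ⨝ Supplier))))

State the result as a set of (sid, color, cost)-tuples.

{(24, blue, 15), (24, blue, 27), (24, blue, 4), (24, grey, 15), (24, grey, 27), (24, grey, 4), (24, red, 15), (24, red, 27), (24, red, 4)}

Natural join on pid: {(BOS, 28, 10, blue, 11), (BOS, 28, 10, blue, 22), (BOS, 31, 5, blue, 15), (BOS, 31, 5, blue, 17), (BOS, 31, 5, blue, 25), (BOS, 31, 5, blue, 38), (BOS, 31, 5, blue, 39), (BOS, 33, 20, grey, 24), (BOS, 33, 20, grey, 31), (DEN, 29, 20, grey, 24), (DEN, 29, 20, grey, 31), (DEN, 40, 10, gold, 11), (DEN, 40, 10, gold, 22), (NYC, 29, 10, black, 11), (NYC, 29, 10, black, 22), (SEA, 9, 20, blue, 24), (SEA, 9, 20, blue, 31), (SF, 15, 20, red, 24), (SF, 15, 20, red, 31)}
Natural join on sid: {(BOS, 33, 20, grey, 24, 15), (BOS, 33, 20, grey, 24, 27), (BOS, 33, 20, grey, 24, 4), (DEN, 29, 20, grey, 24, 15), (DEN, 29, 20, grey, 24, 27), (DEN, 29, 20, grey, 24, 4), (SEA, 9, 20, blue, 24, 15), (SEA, 9, 20, blue, 24, 27), (SEA, 9, 20, blue, 24, 4), (SF, 15, 20, red, 24, 15), (SF, 15, 20, red, 24, 27), (SF, 15, 20, red, 24, 4)}
π[qty, color, pid, cost, sid]: project onto (qty, color, pid, cost, sid) → {(15, red, 20, 15, 24), (15, red, 20, 27, 24), (15, red, 20, 4, 24), (29, grey, 20, 15, 24), (29, grey, 20, 27, 24), (29, grey, 20, 4, 24), (33, grey, 20, 15, 24), (33, grey, 20, 27, 24), (33, grey, 20, 4, 24), (9, blue, 20, 15, 24), (9, blue, 20, 27, 24), (9, blue, 20, 4, 24)}
σ[qty ≤ 29]: keep tuples satisfying qty ≤ 29 → {(15, red, 20, 15, 24), (15, red, 20, 27, 24), (15, red, 20, 4, 24), (29, grey, 20, 15, 24), (29, grey, 20, 27, 24), (29, grey, 20, 4, 24), (9, blue, 20, 15, 24), (9, blue, 20, 27, 24), (9, blue, 20, 4, 24)}
π[sid, color, cost]: project onto (sid, color, cost) → {(24, blue, 15), (24, blue, 27), (24, blue, 4), (24, grey, 15), (24, grey, 27), (24, grey, 4), (24, red, 15), (24, red, 27), (24, red, 4)}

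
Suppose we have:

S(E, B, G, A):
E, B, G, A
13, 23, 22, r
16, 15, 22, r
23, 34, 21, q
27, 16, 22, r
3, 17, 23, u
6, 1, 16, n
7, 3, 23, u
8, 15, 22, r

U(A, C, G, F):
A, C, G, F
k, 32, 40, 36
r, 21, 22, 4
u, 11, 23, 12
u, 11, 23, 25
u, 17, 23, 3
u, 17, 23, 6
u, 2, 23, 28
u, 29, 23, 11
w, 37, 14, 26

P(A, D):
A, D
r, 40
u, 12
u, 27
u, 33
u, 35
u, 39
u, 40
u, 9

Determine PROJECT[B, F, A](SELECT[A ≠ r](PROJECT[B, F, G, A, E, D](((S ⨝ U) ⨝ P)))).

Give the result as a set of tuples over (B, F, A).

{(17, 11, u), (17, 12, u), (17, 25, u), (17, 28, u), (17, 3, u), (17, 6, u), (3, 11, u), (3, 12, u), (3, 25, u), (3, 28, u), (3, 3, u), (3, 6, u)}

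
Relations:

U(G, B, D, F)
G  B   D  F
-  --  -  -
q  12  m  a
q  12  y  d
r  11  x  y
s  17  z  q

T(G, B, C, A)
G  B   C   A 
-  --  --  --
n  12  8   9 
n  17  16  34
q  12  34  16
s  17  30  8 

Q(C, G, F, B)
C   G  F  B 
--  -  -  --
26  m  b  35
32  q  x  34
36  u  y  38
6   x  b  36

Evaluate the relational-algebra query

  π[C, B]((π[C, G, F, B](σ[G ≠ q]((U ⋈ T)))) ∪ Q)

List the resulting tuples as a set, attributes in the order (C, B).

U ⋈ T (natural join on G, B): {(q, 12, m, a, 34, 16), (q, 12, y, d, 34, 16), (s, 17, z, q, 30, 8)}
Selection G ≠ q: {(s, 17, z, q, 30, 8)}
π[C, G, F, B]: project onto (C, G, F, B) → {(30, s, q, 17)}
Taking the union: {(26, m, b, 35), (30, s, q, 17), (32, q, x, 34), (36, u, y, 38), (6, x, b, 36)}
π[C, B]: project onto (C, B) → {(26, 35), (30, 17), (32, 34), (36, 38), (6, 36)}

{(26, 35), (30, 17), (32, 34), (36, 38), (6, 36)}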